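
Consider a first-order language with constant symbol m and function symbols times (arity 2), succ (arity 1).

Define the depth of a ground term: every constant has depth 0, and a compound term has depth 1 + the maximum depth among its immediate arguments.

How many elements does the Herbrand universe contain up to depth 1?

If N_k denotes the number of depth-≤k ground terms, the 1 constant gives N_0 = 1, and each function symbol of arity r contributes N_{k-1}^r new terms at level k: N_k = 1 + N_{k-1}^2 + N_{k-1}.
N_0 = 1
N_1 = 1 + 1^2 + 1 = 3
Explicitly: m, times(m, m), succ(m).

3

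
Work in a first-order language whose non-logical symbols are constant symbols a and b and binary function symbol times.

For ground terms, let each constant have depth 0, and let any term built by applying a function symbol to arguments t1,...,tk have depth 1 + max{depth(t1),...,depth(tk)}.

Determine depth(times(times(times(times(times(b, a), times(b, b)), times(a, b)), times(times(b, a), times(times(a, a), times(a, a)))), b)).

depth(times(b, a)) = 1 + max(0, 0) = 1
depth(times(b, b)) = 1 + max(0, 0) = 1
depth(times(times(b, a), times(b, b))) = 1 + max(1, 1) = 2
depth(times(a, b)) = 1 + max(0, 0) = 1
depth(times(times(times(b, a), times(b, b)), times(a, b))) = 1 + max(2, 1) = 3
depth(times(a, a)) = 1 + max(0, 0) = 1
depth(times(times(a, a), times(a, a))) = 1 + max(1, 1) = 2
depth(times(times(b, a), times(times(a, a), times(a, a)))) = 1 + max(1, 2) = 3
depth(times(times(times(times(b, a), times(b, b)), times(a, b)), times(times(b, a), times(times(a, a), times(a, a))))) = 1 + max(3, 3) = 4
depth(times(times(times(times(times(b, a), times(b, b)), times(a, b)), times(times(b, a), times(times(a, a), times(a, a)))), b)) = 1 + max(4, 0) = 5

5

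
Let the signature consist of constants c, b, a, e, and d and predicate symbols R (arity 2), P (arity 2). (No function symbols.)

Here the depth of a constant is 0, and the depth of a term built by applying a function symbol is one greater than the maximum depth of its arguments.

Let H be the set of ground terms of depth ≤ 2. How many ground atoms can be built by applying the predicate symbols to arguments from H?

50

First count ground terms of depth ≤ 2.
With no function symbols every ground term is a constant, so there are exactly 5 ground terms at every depth bound.
N_0 = 5
N_1 = 5
N_2 = 5
So |H| = 5.
Each predicate of arity r yields |H|^r ground atoms (one per choice of an r-tuple from H):
  R: 5^2 = 25;  P: 5^2 = 25
Total ground atoms: 25 + 25 = 50.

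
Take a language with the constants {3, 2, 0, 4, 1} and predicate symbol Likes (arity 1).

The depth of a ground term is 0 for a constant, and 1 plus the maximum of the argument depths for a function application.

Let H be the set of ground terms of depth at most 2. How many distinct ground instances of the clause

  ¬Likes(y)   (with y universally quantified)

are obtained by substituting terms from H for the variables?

Ground terms of depth ≤ 2:
  With no function symbols every ground term is a constant, so there are exactly 5 ground terms at every depth bound.
  N_0 = 5
  N_1 = 5
  N_2 = 5
  Explicitly: 3, 2, 0, 4, 1.
So there are 5 ground terms available for substitution.
The body mentions the single quantified variable y; since ground terms form a free algebra, no two substitutions collapse to the same formula.
Number of ground instances = 5.

5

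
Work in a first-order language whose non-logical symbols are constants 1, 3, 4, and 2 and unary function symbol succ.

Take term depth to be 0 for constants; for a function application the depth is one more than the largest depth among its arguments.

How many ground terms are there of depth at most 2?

If N_k denotes the number of depth-≤k ground terms, the 4 constants give N_0 = 4, and each function symbol of arity r contributes N_{k-1}^r new terms at level k: N_k = 4 + N_{k-1}.
N_0 = 4
N_1 = 4 + 4 = 8
N_2 = 4 + 8 = 12
Explicitly: 1, 3, 4, 2, succ(1), succ(3), succ(4), succ(2), succ(succ(1)), succ(succ(3)), succ(succ(4)), succ(succ(2)).

12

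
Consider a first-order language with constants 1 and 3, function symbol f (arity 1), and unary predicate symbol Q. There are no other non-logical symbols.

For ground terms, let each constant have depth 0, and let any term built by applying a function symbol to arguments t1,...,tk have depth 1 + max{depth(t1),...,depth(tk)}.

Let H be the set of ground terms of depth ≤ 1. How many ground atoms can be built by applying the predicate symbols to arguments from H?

First count ground terms of depth ≤ 1.
Count level by level. With function symbols f/1, the terms of depth ≤ k are the 2 constants together with each function applied to depth-≤(k−1) tuples, so N_k = 2 + N_{k-1}.
N_0 = 2
N_1 = 2 + 2 = 4
Explicitly: 1, 3, f(1), f(3).
So |H| = 4.
For each predicate symbol, the number of ground atoms is |H| raised to its arity; summing:
  Q: 4
Total ground atoms: 4.

4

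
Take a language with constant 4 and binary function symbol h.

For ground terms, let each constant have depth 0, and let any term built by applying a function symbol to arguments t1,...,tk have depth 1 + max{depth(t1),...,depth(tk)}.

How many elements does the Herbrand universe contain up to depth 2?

5

If N_k denotes the number of depth-≤k ground terms, the 1 constant gives N_0 = 1, and each function symbol of arity r contributes N_{k-1}^r new terms at level k: N_k = 1 + N_{k-1}^2.
N_0 = 1
N_1 = 1 + 1^2 = 2
N_2 = 1 + 2^2 = 5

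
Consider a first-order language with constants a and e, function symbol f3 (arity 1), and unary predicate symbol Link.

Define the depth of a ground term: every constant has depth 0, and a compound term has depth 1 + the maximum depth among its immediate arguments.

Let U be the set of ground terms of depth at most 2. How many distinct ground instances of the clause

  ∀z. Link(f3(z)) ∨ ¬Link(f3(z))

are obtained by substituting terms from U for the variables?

Ground terms of depth ≤ 2:
  Let N_k count ground terms of depth at most k. Each non-constant term of depth ≤ k is some function symbol applied to depth-≤(k−1) arguments, giving N_k = 2 + N_{k-1}.
  N_0 = 2
  N_1 = 2 + 2 = 4
  N_2 = 2 + 4 = 6
So there are 6 ground terms available for substitution.
The body mentions the single quantified variable z; since ground terms form a free algebra, no two substitutions collapse to the same formula.
Number of ground instances = 6.

6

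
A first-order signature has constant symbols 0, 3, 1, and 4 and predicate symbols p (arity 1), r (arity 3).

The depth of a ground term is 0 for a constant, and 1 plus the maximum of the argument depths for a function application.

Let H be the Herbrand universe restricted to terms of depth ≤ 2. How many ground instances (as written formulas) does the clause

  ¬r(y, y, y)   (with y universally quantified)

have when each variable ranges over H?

Ground terms of depth ≤ 2:
  With no function symbols every ground term is a constant, so there are exactly 4 ground terms at every depth bound.
  N_0 = 4
  N_1 = 4
  N_2 = 4
  Explicitly: 0, 3, 1, 4.
So there are 4 ground terms available for substitution.
The variable y ranges independently over the available ground terms, and distinct assignments produce distinct instances.
Number of ground instances = 4.

4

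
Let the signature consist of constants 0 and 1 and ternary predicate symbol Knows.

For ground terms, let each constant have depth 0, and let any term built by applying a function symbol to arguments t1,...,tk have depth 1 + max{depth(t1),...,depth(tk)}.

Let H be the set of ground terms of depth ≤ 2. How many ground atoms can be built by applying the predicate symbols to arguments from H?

8

First count ground terms of depth ≤ 2.
With no function symbols every ground term is a constant, so there are exactly 2 ground terms at every depth bound.
N_0 = 2
N_1 = 2
N_2 = 2
So |H| = 2.
Each predicate of arity r yields |H|^r ground atoms (one per choice of an r-tuple from H):
  Knows: 2^3 = 8
Total ground atoms: 8.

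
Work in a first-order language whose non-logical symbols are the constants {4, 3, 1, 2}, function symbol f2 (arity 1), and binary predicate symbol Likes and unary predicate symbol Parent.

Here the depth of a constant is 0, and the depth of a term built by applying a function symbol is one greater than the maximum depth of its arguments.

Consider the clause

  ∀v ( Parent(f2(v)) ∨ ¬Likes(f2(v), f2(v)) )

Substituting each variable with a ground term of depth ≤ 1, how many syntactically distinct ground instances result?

8

Ground terms of depth ≤ 1:
  Write N_k for the number of ground terms of depth ≤ k. A term of depth ≤ k is either a constant or a function symbol applied to arguments of depth ≤ k−1, so N_k = 4 + N_{k-1}.
  N_0 = 4
  N_1 = 4 + 4 = 8
So there are 8 ground terms available for substitution.
The clause has 1 distinct variable (v), which appears in the body. In the free term algebra distinct substitutions yield syntactically distinct ground instances.
Number of ground instances = 8.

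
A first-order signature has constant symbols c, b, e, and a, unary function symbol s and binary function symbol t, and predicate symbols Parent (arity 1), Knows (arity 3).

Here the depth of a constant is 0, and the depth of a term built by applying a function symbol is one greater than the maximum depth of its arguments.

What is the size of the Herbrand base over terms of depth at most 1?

First count ground terms of depth ≤ 1.
Let N_k count ground terms of depth at most k. Each non-constant term of depth ≤ k is some function symbol applied to depth-≤(k−1) arguments, giving N_k = 4 + N_{k-1} + N_{k-1}^2.
N_0 = 4
N_1 = 4 + 4 + 4^2 = 24
So |H| = 24.
Ground atoms are formed by filling each argument slot of a predicate with a term from H, so an r-ary predicate gives |H|^r atoms:
  Parent: 24;  Knows: 24^3 = 13824
Total ground atoms: 24 + 13824 = 13848.

13848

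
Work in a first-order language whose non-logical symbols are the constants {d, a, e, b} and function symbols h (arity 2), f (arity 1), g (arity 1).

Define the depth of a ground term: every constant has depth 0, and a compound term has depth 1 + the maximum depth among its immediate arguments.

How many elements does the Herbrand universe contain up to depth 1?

28

Write N_k for the number of ground terms of depth ≤ k. A term of depth ≤ k is either a constant or a function symbol applied to arguments of depth ≤ k−1, so N_k = 4 + N_{k-1}^2 + N_{k-1} + N_{k-1}.
N_0 = 4
N_1 = 4 + 4^2 + 4 + 4 = 28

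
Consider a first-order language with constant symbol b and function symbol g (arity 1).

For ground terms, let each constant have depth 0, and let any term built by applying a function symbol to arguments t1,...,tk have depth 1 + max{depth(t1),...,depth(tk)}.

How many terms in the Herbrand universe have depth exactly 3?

If N_k denotes the number of depth-≤k ground terms, the 1 constant gives N_0 = 1, and each function symbol of arity r contributes N_{k-1}^r new terms at level k: N_k = 1 + N_{k-1}.
N_0 = 1
N_1 = 1 + 1 = 2
N_2 = 1 + 2 = 3
N_3 = 1 + 3 = 4
Terms of depth exactly 3: N_3 − N_2 = 4 − 3 = 1.

1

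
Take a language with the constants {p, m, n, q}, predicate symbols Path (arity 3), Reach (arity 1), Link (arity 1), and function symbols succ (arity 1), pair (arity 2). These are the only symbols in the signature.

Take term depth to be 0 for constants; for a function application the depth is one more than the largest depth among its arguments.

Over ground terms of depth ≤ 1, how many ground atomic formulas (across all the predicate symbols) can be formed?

First count ground terms of depth ≤ 1.
If N_k denotes the number of depth-≤k ground terms, the 4 constants give N_0 = 4, and each function symbol of arity r contributes N_{k-1}^r new terms at level k: N_k = 4 + N_{k-1} + N_{k-1}^2.
N_0 = 4
N_1 = 4 + 4 + 4^2 = 24
So |H| = 24.
For each predicate symbol, the number of ground atoms is |H| raised to its arity; summing:
  Path: 24^3 = 13824;  Reach: 24;  Link: 24
Total ground atoms: 13824 + 24 + 24 = 13872.

13872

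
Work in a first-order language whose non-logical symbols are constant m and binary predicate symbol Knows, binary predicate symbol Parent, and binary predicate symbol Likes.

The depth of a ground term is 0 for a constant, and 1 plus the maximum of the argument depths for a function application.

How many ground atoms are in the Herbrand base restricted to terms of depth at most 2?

First count ground terms of depth ≤ 2.
With no function symbols every ground term is a constant, so there is exactly 1 ground term at every depth bound.
N_0 = 1
N_1 = 1
N_2 = 1
Explicitly: m.
So |H| = 1.
Ground atoms are formed by filling each argument slot of a predicate with a term from H, so an r-ary predicate gives |H|^r atoms:
  Knows: 1^2 = 1;  Parent: 1^2 = 1;  Likes: 1^2 = 1
Total ground atoms: 1 + 1 + 1 = 3.

3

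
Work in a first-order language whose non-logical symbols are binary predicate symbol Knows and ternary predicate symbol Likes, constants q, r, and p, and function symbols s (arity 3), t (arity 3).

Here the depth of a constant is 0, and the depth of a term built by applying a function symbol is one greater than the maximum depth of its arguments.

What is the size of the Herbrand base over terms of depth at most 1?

188442

First count ground terms of depth ≤ 1.
Let N_k count ground terms of depth at most k. Each non-constant term of depth ≤ k is some function symbol applied to depth-≤(k−1) arguments, giving N_k = 3 + N_{k-1}^3 + N_{k-1}^3.
N_0 = 3
N_1 = 3 + 3^3 + 3^3 = 57
So |H| = 57.
Each predicate of arity r yields |H|^r ground atoms (one per choice of an r-tuple from H):
  Knows: 57^2 = 3249;  Likes: 57^3 = 185193
Total ground atoms: 3249 + 185193 = 188442.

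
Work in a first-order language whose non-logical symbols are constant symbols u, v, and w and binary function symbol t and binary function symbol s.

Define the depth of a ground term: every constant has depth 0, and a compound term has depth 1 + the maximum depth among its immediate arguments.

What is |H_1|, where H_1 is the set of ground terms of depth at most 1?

If N_k denotes the number of depth-≤k ground terms, the 3 constants give N_0 = 3, and each function symbol of arity r contributes N_{k-1}^r new terms at level k: N_k = 3 + N_{k-1}^2 + N_{k-1}^2.
N_0 = 3
N_1 = 3 + 3^2 + 3^2 = 21

21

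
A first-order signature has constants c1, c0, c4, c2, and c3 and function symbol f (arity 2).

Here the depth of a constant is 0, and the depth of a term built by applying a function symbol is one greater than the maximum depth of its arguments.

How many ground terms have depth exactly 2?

875

Let N_k = |{terms of depth ≤ k}|. Then N_0 = 5 and N_k = 5 + N_{k-1}^2 for k ≥ 1 (one summand per function symbol, arity giving the exponent).
N_0 = 5
N_1 = 5 + 5^2 = 30
N_2 = 5 + 30^2 = 905
Terms of depth exactly 2: N_2 − N_1 = 905 − 30 = 875.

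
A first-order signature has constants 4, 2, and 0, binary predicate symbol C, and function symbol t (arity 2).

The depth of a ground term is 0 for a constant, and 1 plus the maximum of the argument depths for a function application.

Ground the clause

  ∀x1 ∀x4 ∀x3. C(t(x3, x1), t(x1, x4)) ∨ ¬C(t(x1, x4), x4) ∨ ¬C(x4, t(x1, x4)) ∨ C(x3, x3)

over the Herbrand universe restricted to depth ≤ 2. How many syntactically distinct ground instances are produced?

Ground terms of depth ≤ 2:
  Count level by level. With function symbols t/2, the terms of depth ≤ k are the 3 constants together with each function applied to depth-≤(k−1) tuples, so N_k = 3 + N_{k-1}^2.
  N_0 = 3
  N_1 = 3 + 3^2 = 12
  N_2 = 3 + 12^2 = 147
So there are 147 ground terms available for substitution.
The body mentions every one of the 3 quantified variables; since ground terms form a free algebra, no two substitutions collapse to the same formula.
Number of ground instances = 147^3 = 3176523.

3176523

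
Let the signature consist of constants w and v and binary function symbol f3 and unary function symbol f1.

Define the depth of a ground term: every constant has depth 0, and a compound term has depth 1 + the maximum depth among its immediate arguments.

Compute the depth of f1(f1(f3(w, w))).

3

depth(f3(w, w)) = 1 + max(0, 0) = 1
depth(f1(f3(w, w))) = 1 + depth(f3(w, w)) = 1 + 1 = 2
depth(f1(f1(f3(w, w)))) = 1 + depth(f1(f3(w, w))) = 1 + 2 = 3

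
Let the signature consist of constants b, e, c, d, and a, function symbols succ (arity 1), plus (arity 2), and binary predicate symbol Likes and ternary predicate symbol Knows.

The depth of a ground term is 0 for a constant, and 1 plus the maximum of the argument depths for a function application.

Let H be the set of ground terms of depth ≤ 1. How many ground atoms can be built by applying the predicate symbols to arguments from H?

First count ground terms of depth ≤ 1.
Write N_k for the number of ground terms of depth ≤ k. A term of depth ≤ k is either a constant or a function symbol applied to arguments of depth ≤ k−1, so N_k = 5 + N_{k-1} + N_{k-1}^2.
N_0 = 5
N_1 = 5 + 5 + 5^2 = 35
So |H| = 35.
A ground atom is a predicate applied to a tuple of terms from H, so the count is the sum over predicates of |H|^arity:
  Likes: 35^2 = 1225;  Knows: 35^3 = 42875
Total ground atoms: 1225 + 42875 = 44100.

44100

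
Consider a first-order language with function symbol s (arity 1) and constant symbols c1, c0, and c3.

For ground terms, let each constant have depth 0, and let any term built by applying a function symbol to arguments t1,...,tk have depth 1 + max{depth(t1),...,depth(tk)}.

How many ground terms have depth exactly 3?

Let N_k count ground terms of depth at most k. Each non-constant term of depth ≤ k is some function symbol applied to depth-≤(k−1) arguments, giving N_k = 3 + N_{k-1}.
N_0 = 3
N_1 = 3 + 3 = 6
N_2 = 3 + 6 = 9
N_3 = 3 + 9 = 12
Terms of depth exactly 3: N_3 − N_2 = 12 − 9 = 3.

3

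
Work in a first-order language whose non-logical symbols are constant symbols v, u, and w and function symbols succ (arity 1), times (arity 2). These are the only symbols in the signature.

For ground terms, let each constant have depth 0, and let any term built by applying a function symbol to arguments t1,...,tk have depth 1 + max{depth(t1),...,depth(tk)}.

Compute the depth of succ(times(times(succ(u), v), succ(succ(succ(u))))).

5

depth(succ(u)) = 1 + depth(u) = 1 + 0 = 1
depth(times(succ(u), v)) = 1 + max(1, 0) = 2
depth(succ(succ(u))) = 1 + depth(succ(u)) = 1 + 1 = 2
depth(succ(succ(succ(u)))) = 1 + depth(succ(succ(u))) = 1 + 2 = 3
depth(times(times(succ(u), v), succ(succ(succ(u))))) = 1 + max(2, 3) = 4
depth(succ(times(times(succ(u), v), succ(succ(succ(u)))))) = 1 + depth(times(times(succ(u), v), succ(succ(succ(u))))) = 1 + 4 = 5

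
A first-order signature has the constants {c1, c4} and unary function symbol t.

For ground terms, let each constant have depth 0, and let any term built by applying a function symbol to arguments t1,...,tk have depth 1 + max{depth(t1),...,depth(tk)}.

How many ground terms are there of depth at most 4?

10

Let N_k = |{terms of depth ≤ k}|. Then N_0 = 2 and N_k = 2 + N_{k-1} for k ≥ 1 (one summand per function symbol, arity giving the exponent).
N_0 = 2
N_1 = 2 + 2 = 4
N_2 = 2 + 4 = 6
N_3 = 2 + 6 = 8
N_4 = 2 + 8 = 10
Explicitly: c1, c4, t(c1), t(c4), t(t(c1)), t(t(c4)), t(t(t(c1))), t(t(t(c4))), t(t(t(t(c1)))), t(t(t(t(c4)))).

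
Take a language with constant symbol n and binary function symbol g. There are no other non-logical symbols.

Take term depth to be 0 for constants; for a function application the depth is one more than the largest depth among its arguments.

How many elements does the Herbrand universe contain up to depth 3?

Let N_k count ground terms of depth at most k. Each non-constant term of depth ≤ k is some function symbol applied to depth-≤(k−1) arguments, giving N_k = 1 + N_{k-1}^2.
N_0 = 1
N_1 = 1 + 1^2 = 2
N_2 = 1 + 2^2 = 5
N_3 = 1 + 5^2 = 26

26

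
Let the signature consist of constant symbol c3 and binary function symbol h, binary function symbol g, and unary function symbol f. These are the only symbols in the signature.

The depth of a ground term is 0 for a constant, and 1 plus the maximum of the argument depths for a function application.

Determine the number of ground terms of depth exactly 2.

Write N_k for the number of ground terms of depth ≤ k. A term of depth ≤ k is either a constant or a function symbol applied to arguments of depth ≤ k−1, so N_k = 1 + N_{k-1}^2 + N_{k-1}^2 + N_{k-1}.
N_0 = 1
N_1 = 1 + 1^2 + 1^2 + 1 = 4
N_2 = 1 + 4^2 + 4^2 + 4 = 37
Terms of depth exactly 2: N_2 − N_1 = 37 − 4 = 33.

33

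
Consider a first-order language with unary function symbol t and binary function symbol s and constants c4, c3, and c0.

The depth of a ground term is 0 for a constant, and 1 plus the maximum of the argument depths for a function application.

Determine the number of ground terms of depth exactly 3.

Let N_k = |{terms of depth ≤ k}|. Then N_0 = 3 and N_k = 3 + N_{k-1} + N_{k-1}^2 for k ≥ 1 (one summand per function symbol, arity giving the exponent).
N_0 = 3
N_1 = 3 + 3 + 3^2 = 15
N_2 = 3 + 15 + 15^2 = 243
N_3 = 3 + 243 + 243^2 = 59295
Terms of depth exactly 3: N_3 − N_2 = 59295 − 243 = 59052.

59052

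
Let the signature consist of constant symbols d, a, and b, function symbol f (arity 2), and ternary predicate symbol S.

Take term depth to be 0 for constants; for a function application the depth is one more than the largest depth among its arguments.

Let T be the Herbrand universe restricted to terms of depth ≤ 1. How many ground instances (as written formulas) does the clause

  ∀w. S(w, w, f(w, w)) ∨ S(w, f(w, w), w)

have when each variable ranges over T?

12

Ground terms of depth ≤ 1:
  Count level by level. With function symbols f/2, the terms of depth ≤ k are the 3 constants together with each function applied to depth-≤(k−1) tuples, so N_k = 3 + N_{k-1}^2.
  N_0 = 3
  N_1 = 3 + 3^2 = 12
So there are 12 ground terms available for substitution.
The body mentions the single quantified variable w; since ground terms form a free algebra, no two substitutions collapse to the same formula.
Number of ground instances = 12.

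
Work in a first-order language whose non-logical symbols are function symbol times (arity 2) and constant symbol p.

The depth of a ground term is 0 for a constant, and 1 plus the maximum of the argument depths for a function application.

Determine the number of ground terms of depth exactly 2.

Let N_k = |{terms of depth ≤ k}|. Then N_0 = 1 and N_k = 1 + N_{k-1}^2 for k ≥ 1 (one summand per function symbol, arity giving the exponent).
N_0 = 1
N_1 = 1 + 1^2 = 2
N_2 = 1 + 2^2 = 5
Terms of depth exactly 2: N_2 − N_1 = 5 − 2 = 3.

3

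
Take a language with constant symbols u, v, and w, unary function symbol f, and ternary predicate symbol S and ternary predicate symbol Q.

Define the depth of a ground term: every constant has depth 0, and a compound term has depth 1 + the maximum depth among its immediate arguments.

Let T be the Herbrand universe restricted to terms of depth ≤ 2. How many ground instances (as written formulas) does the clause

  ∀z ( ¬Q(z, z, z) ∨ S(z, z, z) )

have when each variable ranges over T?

Ground terms of depth ≤ 2:
  Let N_k = |{terms of depth ≤ k}|. Then N_0 = 3 and N_k = 3 + N_{k-1} for k ≥ 1 (one summand per function symbol, arity giving the exponent).
  N_0 = 3
  N_1 = 3 + 3 = 6
  N_2 = 3 + 6 = 9
So there are 9 ground terms available for substitution.
The body mentions the single quantified variable z; since ground terms form a free algebra, no two substitutions collapse to the same formula.
Number of ground instances = 9.

9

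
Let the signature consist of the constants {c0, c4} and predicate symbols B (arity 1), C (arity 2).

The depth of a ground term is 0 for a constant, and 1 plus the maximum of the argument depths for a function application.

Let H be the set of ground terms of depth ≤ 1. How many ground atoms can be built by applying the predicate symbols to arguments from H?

6

First count ground terms of depth ≤ 1.
With no function symbols every ground term is a constant, so there are exactly 2 ground terms at every depth bound.
N_0 = 2
N_1 = 2
So |H| = 2.
Ground atoms are formed by filling each argument slot of a predicate with a term from H, so an r-ary predicate gives |H|^r atoms:
  B: 2;  C: 2^2 = 4
Total ground atoms: 2 + 4 = 6.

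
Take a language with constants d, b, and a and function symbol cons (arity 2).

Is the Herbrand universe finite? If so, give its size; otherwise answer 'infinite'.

The signature has at least one function symbol (cons, arity 2) and at least one constant (d).
Iterating cons gives infinitely many distinct ground terms: d, cons(d, d), cons(cons(d, d), cons(d, d)), ...
So the Herbrand universe is infinite.

infinite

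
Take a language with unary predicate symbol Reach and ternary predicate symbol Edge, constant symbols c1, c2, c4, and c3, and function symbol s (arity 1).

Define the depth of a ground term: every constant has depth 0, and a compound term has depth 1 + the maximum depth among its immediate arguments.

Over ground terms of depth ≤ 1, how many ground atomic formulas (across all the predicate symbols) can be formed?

First count ground terms of depth ≤ 1.
Let N_k = |{terms of depth ≤ k}|. Then N_0 = 4 and N_k = 4 + N_{k-1} for k ≥ 1 (one summand per function symbol, arity giving the exponent).
N_0 = 4
N_1 = 4 + 4 = 8
So |H| = 8.
Each predicate of arity r yields |H|^r ground atoms (one per choice of an r-tuple from H):
  Reach: 8;  Edge: 8^3 = 512
Total ground atoms: 8 + 512 = 520.

520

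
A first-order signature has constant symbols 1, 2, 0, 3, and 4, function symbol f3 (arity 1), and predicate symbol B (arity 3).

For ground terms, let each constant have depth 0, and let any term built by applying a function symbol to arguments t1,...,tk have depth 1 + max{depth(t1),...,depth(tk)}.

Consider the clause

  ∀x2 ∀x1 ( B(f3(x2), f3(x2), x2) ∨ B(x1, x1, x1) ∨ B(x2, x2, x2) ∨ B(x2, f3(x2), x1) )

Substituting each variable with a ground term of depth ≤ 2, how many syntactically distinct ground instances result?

225

Ground terms of depth ≤ 2:
  Let N_k = |{terms of depth ≤ k}|. Then N_0 = 5 and N_k = 5 + N_{k-1} for k ≥ 1 (one summand per function symbol, arity giving the exponent).
  N_0 = 5
  N_1 = 5 + 5 = 10
  N_2 = 5 + 10 = 15
So there are 15 ground terms available for substitution.
There are 2 variables to instantiate (x2, x1), each occurring in at least one literal, so different choices give different ground instances.
Number of ground instances = 15^2 = 225.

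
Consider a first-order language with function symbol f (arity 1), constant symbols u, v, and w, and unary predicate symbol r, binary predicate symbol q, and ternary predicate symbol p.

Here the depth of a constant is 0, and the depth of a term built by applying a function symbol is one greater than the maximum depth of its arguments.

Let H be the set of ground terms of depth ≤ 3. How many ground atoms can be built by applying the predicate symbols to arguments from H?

First count ground terms of depth ≤ 3.
If N_k denotes the number of depth-≤k ground terms, the 3 constants give N_0 = 3, and each function symbol of arity r contributes N_{k-1}^r new terms at level k: N_k = 3 + N_{k-1}.
N_0 = 3
N_1 = 3 + 3 = 6
N_2 = 3 + 6 = 9
N_3 = 3 + 9 = 12
Explicitly: u, v, w, f(u), f(v), f(w), f(f(u)), f(f(v)), f(f(w)), f(f(f(u))), f(f(f(v))), f(f(f(w))).
So |H| = 12.
Each predicate of arity r yields |H|^r ground atoms (one per choice of an r-tuple from H):
  r: 12;  q: 12^2 = 144;  p: 12^3 = 1728
Total ground atoms: 12 + 144 + 1728 = 1884.

1884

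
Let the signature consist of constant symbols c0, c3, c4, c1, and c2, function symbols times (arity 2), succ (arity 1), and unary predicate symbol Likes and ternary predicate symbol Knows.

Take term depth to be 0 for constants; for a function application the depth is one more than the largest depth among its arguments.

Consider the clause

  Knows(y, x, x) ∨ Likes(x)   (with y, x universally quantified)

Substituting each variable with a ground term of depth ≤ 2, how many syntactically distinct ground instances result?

1600225

Ground terms of depth ≤ 2:
  Let N_k = |{terms of depth ≤ k}|. Then N_0 = 5 and N_k = 5 + N_{k-1}^2 + N_{k-1} for k ≥ 1 (one summand per function symbol, arity giving the exponent).
  N_0 = 5
  N_1 = 5 + 5^2 + 5 = 35
  N_2 = 5 + 35^2 + 35 = 1265
So there are 1265 ground terms available for substitution.
Each of y, x ranges independently over the available ground terms, and distinct assignments produce distinct instances.
Number of ground instances = 1265^2 = 1600225.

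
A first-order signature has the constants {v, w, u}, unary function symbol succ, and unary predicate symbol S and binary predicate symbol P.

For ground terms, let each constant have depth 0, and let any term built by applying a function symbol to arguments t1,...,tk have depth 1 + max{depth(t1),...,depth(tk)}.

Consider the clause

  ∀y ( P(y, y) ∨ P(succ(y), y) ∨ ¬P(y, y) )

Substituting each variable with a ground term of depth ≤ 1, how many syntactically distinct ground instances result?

Ground terms of depth ≤ 1:
  If N_k denotes the number of depth-≤k ground terms, the 3 constants give N_0 = 3, and each function symbol of arity r contributes N_{k-1}^r new terms at level k: N_k = 3 + N_{k-1}.
  N_0 = 3
  N_1 = 3 + 3 = 6
So there are 6 ground terms available for substitution.
The clause has 1 distinct variable (y), which appears in the body. In the free term algebra distinct substitutions yield syntactically distinct ground instances.
Number of ground instances = 6.

6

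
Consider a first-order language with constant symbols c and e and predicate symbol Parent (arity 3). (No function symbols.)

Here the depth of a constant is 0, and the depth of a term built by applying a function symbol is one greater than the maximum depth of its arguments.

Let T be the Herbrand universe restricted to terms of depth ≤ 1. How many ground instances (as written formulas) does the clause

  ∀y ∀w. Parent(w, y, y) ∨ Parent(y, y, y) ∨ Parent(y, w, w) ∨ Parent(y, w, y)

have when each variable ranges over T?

4

Ground terms of depth ≤ 1:
  With no function symbols every ground term is a constant, so there are exactly 2 ground terms at every depth bound.
  N_0 = 2
  N_1 = 2
  Explicitly: c, e.
So there are 2 ground terms available for substitution.
Each of y, w ranges independently over the available ground terms, and distinct assignments produce distinct instances.
Number of ground instances = 2^2 = 4.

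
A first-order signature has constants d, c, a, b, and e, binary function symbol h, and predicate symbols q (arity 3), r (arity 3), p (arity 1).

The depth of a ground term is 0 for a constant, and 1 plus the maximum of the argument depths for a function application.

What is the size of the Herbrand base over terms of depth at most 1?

First count ground terms of depth ≤ 1.
Let N_k count ground terms of depth at most k. Each non-constant term of depth ≤ k is some function symbol applied to depth-≤(k−1) arguments, giving N_k = 5 + N_{k-1}^2.
N_0 = 5
N_1 = 5 + 5^2 = 30
So |H| = 30.
A ground atom is a predicate applied to a tuple of terms from H, so the count is the sum over predicates of |H|^arity:
  q: 30^3 = 27000;  r: 30^3 = 27000;  p: 30
Total ground atoms: 27000 + 27000 + 30 = 54030.

54030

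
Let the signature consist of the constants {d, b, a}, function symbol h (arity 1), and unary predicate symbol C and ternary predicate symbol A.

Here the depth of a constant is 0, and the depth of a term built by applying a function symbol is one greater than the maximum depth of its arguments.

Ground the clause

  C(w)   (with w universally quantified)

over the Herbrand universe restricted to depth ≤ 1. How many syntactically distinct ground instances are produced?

Ground terms of depth ≤ 1:
  If N_k denotes the number of depth-≤k ground terms, the 3 constants give N_0 = 3, and each function symbol of arity r contributes N_{k-1}^r new terms at level k: N_k = 3 + N_{k-1}.
  N_0 = 3
  N_1 = 3 + 3 = 6
So there are 6 ground terms available for substitution.
The clause has 1 distinct variable (w), which appears in the body. In the free term algebra distinct substitutions yield syntactically distinct ground instances.
Number of ground instances = 6.

6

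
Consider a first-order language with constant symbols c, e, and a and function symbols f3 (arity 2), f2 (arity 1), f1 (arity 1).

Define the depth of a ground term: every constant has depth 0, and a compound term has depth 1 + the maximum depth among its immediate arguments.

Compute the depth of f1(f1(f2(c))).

3

depth(f2(c)) = 1 + depth(c) = 1 + 0 = 1
depth(f1(f2(c))) = 1 + depth(f2(c)) = 1 + 1 = 2
depth(f1(f1(f2(c)))) = 1 + depth(f1(f2(c))) = 1 + 2 = 3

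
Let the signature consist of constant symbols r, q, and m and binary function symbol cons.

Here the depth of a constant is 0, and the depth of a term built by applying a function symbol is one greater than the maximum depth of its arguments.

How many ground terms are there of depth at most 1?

12

Count level by level. With function symbols cons/2, the terms of depth ≤ k are the 3 constants together with each function applied to depth-≤(k−1) tuples, so N_k = 3 + N_{k-1}^2.
N_0 = 3
N_1 = 3 + 3^2 = 12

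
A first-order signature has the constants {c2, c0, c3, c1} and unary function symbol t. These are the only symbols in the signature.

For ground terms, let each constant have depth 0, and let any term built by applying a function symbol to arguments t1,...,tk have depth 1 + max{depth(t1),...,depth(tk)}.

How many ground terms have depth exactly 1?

4

Write N_k for the number of ground terms of depth ≤ k. A term of depth ≤ k is either a constant or a function symbol applied to arguments of depth ≤ k−1, so N_k = 4 + N_{k-1}.
N_0 = 4
N_1 = 4 + 4 = 8
Terms of depth exactly 1: N_1 − N_0 = 8 − 4 = 4.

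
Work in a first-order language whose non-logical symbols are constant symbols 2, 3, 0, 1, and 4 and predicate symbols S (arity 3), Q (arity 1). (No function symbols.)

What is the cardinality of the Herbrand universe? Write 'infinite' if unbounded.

5

There are no function symbols, so every ground term is one of the 5 constants.
The Herbrand universe is {2, 3, 0, 1, 4}, which is finite with 5 elements.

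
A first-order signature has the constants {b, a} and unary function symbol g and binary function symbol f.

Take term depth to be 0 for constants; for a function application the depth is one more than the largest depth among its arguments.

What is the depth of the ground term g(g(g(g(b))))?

depth(g(b)) = 1 + depth(b) = 1 + 0 = 1
depth(g(g(b))) = 1 + depth(g(b)) = 1 + 1 = 2
depth(g(g(g(b)))) = 1 + depth(g(g(b))) = 1 + 2 = 3
depth(g(g(g(g(b))))) = 1 + depth(g(g(g(b)))) = 1 + 3 = 4

4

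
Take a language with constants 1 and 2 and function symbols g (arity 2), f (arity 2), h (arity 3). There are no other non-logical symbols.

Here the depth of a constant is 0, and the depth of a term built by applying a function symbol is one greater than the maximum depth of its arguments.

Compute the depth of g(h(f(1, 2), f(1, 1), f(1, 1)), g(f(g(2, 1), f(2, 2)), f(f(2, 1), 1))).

depth(f(1, 2)) = 1 + max(0, 0) = 1
depth(f(1, 1)) = 1 + max(0, 0) = 1
depth(h(f(1, 2), f(1, 1), f(1, 1))) = 1 + max(1, 1, 1) = 2
depth(g(2, 1)) = 1 + max(0, 0) = 1
depth(f(2, 2)) = 1 + max(0, 0) = 1
depth(f(g(2, 1), f(2, 2))) = 1 + max(1, 1) = 2
depth(f(2, 1)) = 1 + max(0, 0) = 1
depth(f(f(2, 1), 1)) = 1 + max(1, 0) = 2
depth(g(f(g(2, 1), f(2, 2)), f(f(2, 1), 1))) = 1 + max(2, 2) = 3
depth(g(h(f(1, 2), f(1, 1), f(1, 1)), g(f(g(2, 1), f(2, 2)), f(f(2, 1), 1)))) = 1 + max(2, 3) = 4

4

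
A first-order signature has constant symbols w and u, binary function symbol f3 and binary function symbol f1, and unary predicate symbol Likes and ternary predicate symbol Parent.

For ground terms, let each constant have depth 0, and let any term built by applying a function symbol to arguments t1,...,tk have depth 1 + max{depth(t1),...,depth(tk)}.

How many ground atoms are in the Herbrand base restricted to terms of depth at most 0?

10

First count ground terms of depth ≤ 0.
Let N_k count ground terms of depth at most k. Each non-constant term of depth ≤ k is some function symbol applied to depth-≤(k−1) arguments, giving N_k = 2 + N_{k-1}^2 + N_{k-1}^2.
N_0 = 2
Explicitly: w, u.
So |H| = 2.
A ground atom is a predicate applied to a tuple of terms from H, so the count is the sum over predicates of |H|^arity:
  Likes: 2;  Parent: 2^3 = 8
Total ground atoms: 2 + 8 = 10.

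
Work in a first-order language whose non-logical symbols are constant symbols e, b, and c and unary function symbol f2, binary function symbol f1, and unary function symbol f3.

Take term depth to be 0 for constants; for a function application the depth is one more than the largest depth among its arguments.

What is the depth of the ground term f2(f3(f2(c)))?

3

depth(f2(c)) = 1 + depth(c) = 1 + 0 = 1
depth(f3(f2(c))) = 1 + depth(f2(c)) = 1 + 1 = 2
depth(f2(f3(f2(c)))) = 1 + depth(f3(f2(c))) = 1 + 2 = 3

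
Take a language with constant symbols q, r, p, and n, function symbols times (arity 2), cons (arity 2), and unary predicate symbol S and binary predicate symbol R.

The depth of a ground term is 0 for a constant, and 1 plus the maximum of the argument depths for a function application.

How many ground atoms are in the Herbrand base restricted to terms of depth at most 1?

1332

First count ground terms of depth ≤ 1.
Count level by level. With function symbols times/2, cons/2, the terms of depth ≤ k are the 4 constants together with each function applied to depth-≤(k−1) tuples, so N_k = 4 + N_{k-1}^2 + N_{k-1}^2.
N_0 = 4
N_1 = 4 + 4^2 + 4^2 = 36
So |H| = 36.
A ground atom is a predicate applied to a tuple of terms from H, so the count is the sum over predicates of |H|^arity:
  S: 36;  R: 36^2 = 1296
Total ground atoms: 36 + 1296 = 1332.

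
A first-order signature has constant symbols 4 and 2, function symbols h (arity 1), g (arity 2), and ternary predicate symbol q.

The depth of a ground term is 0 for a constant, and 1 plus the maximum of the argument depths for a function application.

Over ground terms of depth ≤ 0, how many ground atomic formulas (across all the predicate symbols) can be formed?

First count ground terms of depth ≤ 0.
Let N_k = |{terms of depth ≤ k}|. Then N_0 = 2 and N_k = 2 + N_{k-1} + N_{k-1}^2 for k ≥ 1 (one summand per function symbol, arity giving the exponent).
N_0 = 2
Explicitly: 4, 2.
So |H| = 2.
For each predicate symbol, the number of ground atoms is |H| raised to its arity; summing:
  q: 2^3 = 8
Total ground atoms: 8.

8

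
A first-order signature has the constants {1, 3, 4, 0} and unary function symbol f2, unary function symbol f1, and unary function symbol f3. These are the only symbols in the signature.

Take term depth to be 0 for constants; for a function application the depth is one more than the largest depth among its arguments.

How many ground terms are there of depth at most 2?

52

Write N_k for the number of ground terms of depth ≤ k. A term of depth ≤ k is either a constant or a function symbol applied to arguments of depth ≤ k−1, so N_k = 4 + N_{k-1} + N_{k-1} + N_{k-1}.
N_0 = 4
N_1 = 4 + 4 + 4 + 4 = 16
N_2 = 4 + 16 + 16 + 16 = 52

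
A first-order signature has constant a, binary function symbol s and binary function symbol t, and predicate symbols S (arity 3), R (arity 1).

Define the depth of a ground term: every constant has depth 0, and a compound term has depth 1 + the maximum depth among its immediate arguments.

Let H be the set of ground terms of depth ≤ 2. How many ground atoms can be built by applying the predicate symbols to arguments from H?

6878

First count ground terms of depth ≤ 2.
Count level by level. With function symbols s/2, t/2, the terms of depth ≤ k are the 1 constant together with each function applied to depth-≤(k−1) tuples, so N_k = 1 + N_{k-1}^2 + N_{k-1}^2.
N_0 = 1
N_1 = 1 + 1^2 + 1^2 = 3
N_2 = 1 + 3^2 + 3^2 = 19
So |H| = 19.
A ground atom is a predicate applied to a tuple of terms from H, so the count is the sum over predicates of |H|^arity:
  S: 19^3 = 6859;  R: 19
Total ground atoms: 6859 + 19 = 6878.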